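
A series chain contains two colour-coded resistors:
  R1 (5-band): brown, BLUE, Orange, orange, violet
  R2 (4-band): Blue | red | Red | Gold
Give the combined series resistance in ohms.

R1: brown, blue, orange → 163; orange ×10^3 → 163000 Ω.
R2: blue, red → 62; red ×10^2 → 6200 Ω.
Series: 163000 + 6200 = 169200 Ω.

169200 Ω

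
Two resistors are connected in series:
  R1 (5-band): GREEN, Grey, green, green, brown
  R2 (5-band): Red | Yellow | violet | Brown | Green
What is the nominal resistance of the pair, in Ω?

R1: green, grey, green → 585; green ×10^5 → 58500000 Ω.
R2: red, yellow, violet → 247; brown ×10 → 2470 Ω.
Series: 58500000 + 2470 = 58502470 Ω.

58502470 Ω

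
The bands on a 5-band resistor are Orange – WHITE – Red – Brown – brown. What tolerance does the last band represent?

±1%

The last band, brown, is the tolerance band.
Brown corresponds to ±1%.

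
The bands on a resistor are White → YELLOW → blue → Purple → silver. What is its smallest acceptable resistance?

White → 9 (first significant figure)
Yellow → 4 (second significant figure)
Blue → 6 (third significant figure)
Violet → ×10^7 multiplier
Silver → ±10% tolerance
946 × 10000000 = 9460000000 Ω
Smallest = 9460000000 × (1 − 10/100) = 8514000000 Ω.

8514000000 Ω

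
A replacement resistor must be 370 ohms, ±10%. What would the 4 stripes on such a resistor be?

370 Ω = 37 × 10^1.
3 → orange
7 → violet
Multiplier 10^1 → brown.
±10% tolerance → silver.

orange, violet, brown, silver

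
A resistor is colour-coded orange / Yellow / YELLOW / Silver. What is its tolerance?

±10%

The last band, silver, is the tolerance band.
Silver corresponds to ±10%.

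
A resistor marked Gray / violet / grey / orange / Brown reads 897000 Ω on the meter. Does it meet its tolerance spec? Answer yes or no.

Grey → 8 (first significant figure)
Violet → 7 (second significant figure)
Grey → 8 (third significant figure)
Orange → ×10^3 multiplier
Brown → ±1% tolerance
878 × 1000 = 878000 Ω
Allowed range: 869220 Ω to 886780 Ω.
897000 Ω lies outside that range.

no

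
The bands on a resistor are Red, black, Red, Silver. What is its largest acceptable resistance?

2200 Ω

Red → 2 (first significant figure)
Black → 0 (second significant figure)
Red → ×10^2 multiplier
Silver → ±10% tolerance
20 × 100 = 2000 Ω
Largest = 2000 × (1 + 10/100) = 2200 Ω.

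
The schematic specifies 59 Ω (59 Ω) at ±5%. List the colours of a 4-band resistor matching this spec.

59 Ω = 59 × 10^0.
5 → green
9 → white
Multiplier 10^0 → black.
±5% tolerance → gold.

green, white, black, gold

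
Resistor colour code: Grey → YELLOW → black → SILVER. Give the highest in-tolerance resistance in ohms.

Grey → 8 (first significant figure)
Yellow → 4 (second significant figure)
Black → ×1 multiplier
Silver → ±10% tolerance
84 × 1 = 84 Ω
Highest = 84 × (1 + 10/100) = 92.4 Ω.

92.4 Ω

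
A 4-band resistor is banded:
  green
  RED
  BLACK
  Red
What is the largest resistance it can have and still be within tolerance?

53.04 Ω

Green → 5 (first significant figure)
Red → 2 (second significant figure)
Black → ×1 multiplier
Red → ±2% tolerance
52 × 1 = 52 Ω
Largest = 52 × (1 + 2/100) = 53.04 Ω.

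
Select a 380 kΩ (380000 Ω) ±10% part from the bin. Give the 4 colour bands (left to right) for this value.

orange, grey, yellow, silver

380000 Ω = 38 × 10^4.
3 → orange
8 → grey
Multiplier 10^4 → yellow.
±10% tolerance → silver.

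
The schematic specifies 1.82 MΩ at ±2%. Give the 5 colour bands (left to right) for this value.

1820000 Ω = 182 × 10^4.
1 → brown
8 → grey
2 → red
Multiplier 10^4 → yellow.
±2% tolerance → red.

brown, grey, red, yellow, red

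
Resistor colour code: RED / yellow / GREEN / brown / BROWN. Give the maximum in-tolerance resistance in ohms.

2474.5 Ω

Red → 2 (first significant figure)
Yellow → 4 (second significant figure)
Green → 5 (third significant figure)
Brown → ×10 multiplier
Brown → ±1% tolerance
245 × 10 = 2450 Ω
Maximum = 2450 × (1 + 1/100) = 2474.5 Ω.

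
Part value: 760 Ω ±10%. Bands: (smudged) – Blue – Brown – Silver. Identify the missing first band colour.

violet

760 Ω = 76 × 10^1.
The first band gives digit 7 of the significand, and 7 is violet.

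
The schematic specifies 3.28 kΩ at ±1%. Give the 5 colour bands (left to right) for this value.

3280 Ω = 328 × 10^1.
3 → orange
2 → red
8 → grey
Multiplier 10^1 → brown.
±1% tolerance → brown.

orange, red, grey, brown, brown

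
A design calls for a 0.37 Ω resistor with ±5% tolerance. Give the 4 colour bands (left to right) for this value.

orange, violet, silver, gold

0.37 Ω = 37 × 10^-2.
3 → orange
7 → violet
Multiplier 10^-2 → silver.
±5% tolerance → gold.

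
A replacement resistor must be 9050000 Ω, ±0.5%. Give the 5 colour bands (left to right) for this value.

white, black, green, yellow, green

9050000 Ω = 905 × 10^4.
9 → white
0 → black
5 → green
Multiplier 10^4 → yellow.
±0.5% tolerance → green.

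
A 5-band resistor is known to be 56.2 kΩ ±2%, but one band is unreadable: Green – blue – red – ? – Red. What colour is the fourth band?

red

56200 Ω = 562 × 10^2.
The fourth band is the multiplier, 10^2, which is red.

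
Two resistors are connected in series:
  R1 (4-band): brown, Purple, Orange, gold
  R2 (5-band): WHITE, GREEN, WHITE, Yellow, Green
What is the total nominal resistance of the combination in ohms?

9607000 Ω

R1: brown, violet → 17; orange ×10^3 → 17000 Ω.
R2: white, green, white → 959; yellow ×10^4 → 9590000 Ω.
Series: 17000 + 9590000 = 9607000 Ω.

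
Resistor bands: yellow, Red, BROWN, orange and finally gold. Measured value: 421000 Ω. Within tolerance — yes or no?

yes

Yellow → 4 (first significant figure)
Red → 2 (second significant figure)
Brown → 1 (third significant figure)
Orange → ×10^3 multiplier
Gold → ±5% tolerance
421 × 1000 = 421000 Ω
Allowed range: 399950 Ω to 442050 Ω.
421000 Ω lies inside that range.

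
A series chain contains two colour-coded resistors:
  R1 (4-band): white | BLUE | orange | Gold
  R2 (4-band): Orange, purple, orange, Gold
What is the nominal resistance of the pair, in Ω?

R1: white, blue → 96; orange ×10^3 → 96000 Ω.
R2: orange, violet → 37; orange ×10^3 → 37000 Ω.
Series: 96000 + 37000 = 133000 Ω.

133000 Ω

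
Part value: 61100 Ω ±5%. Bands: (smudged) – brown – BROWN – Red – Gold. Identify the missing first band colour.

blue

61100 Ω = 611 × 10^2.
The first band gives digit 6 of the significand, and 6 is blue.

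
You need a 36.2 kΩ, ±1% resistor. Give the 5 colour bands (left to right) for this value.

orange, blue, red, red, brown

36200 Ω = 362 × 10^2.
3 → orange
6 → blue
2 → red
Multiplier 10^2 → red.
±1% tolerance → brown.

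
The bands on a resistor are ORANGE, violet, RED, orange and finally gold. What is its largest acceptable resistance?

390600 Ω

Orange → 3 (first significant figure)
Violet → 7 (second significant figure)
Red → 2 (third significant figure)
Orange → ×10^3 multiplier
Gold → ±5% tolerance
372 × 1000 = 372000 Ω
Largest = 372000 × (1 + 5/100) = 390600 Ω.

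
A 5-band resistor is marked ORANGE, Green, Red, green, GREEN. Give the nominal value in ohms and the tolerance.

35200000 Ω ±0.5%

Orange → 3 (first significant figure)
Green → 5 (second significant figure)
Red → 2 (third significant figure)
Green → ×10^5 multiplier
Green → ±0.5% tolerance
352 × 100000 = 35200000 Ω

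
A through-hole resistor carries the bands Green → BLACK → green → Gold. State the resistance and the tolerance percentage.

5000000 Ω ±5%

Green → 5 (first significant figure)
Black → 0 (second significant figure)
Green → ×10^5 multiplier
Gold → ±5% tolerance
50 × 100000 = 5000000 Ω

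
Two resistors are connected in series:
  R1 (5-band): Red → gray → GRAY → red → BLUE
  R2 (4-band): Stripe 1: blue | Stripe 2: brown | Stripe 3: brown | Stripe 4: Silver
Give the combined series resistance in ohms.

R1: red, grey, grey → 288; red ×10^2 → 28800 Ω.
R2: blue, brown → 61; brown ×10 → 610 Ω.
Series: 28800 + 610 = 29410 Ω.

29410 Ω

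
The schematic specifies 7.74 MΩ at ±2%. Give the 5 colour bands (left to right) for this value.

violet, violet, yellow, yellow, red

7740000 Ω = 774 × 10^4.
7 → violet
7 → violet
4 → yellow
Multiplier 10^4 → yellow.
±2% tolerance → red.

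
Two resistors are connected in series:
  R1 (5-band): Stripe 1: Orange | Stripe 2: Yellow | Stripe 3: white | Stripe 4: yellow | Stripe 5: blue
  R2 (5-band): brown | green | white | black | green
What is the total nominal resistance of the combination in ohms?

3490159 Ω

R1: orange, yellow, white → 349; yellow ×10^4 → 3490000 Ω.
R2: brown, green, white → 159; black ×1 → 159 Ω.
Series: 3490000 + 159 = 3490159 Ω.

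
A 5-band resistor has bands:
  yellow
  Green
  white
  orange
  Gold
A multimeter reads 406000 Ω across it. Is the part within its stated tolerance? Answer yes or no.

Yellow → 4 (first significant figure)
Green → 5 (second significant figure)
White → 9 (third significant figure)
Orange → ×10^3 multiplier
Gold → ±5% tolerance
459 × 1000 = 459000 Ω
Allowed range: 436050 Ω to 481950 Ω.
406000 Ω lies outside that range.

no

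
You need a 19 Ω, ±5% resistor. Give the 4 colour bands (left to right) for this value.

19 Ω = 19 × 10^0.
1 → brown
9 → white
Multiplier 10^0 → black.
±5% tolerance → gold.

brown, white, black, gold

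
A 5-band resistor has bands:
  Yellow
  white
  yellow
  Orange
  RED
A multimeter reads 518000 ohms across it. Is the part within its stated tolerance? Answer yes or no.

Yellow → 4 (first significant figure)
White → 9 (second significant figure)
Yellow → 4 (third significant figure)
Orange → ×10^3 multiplier
Red → ±2% tolerance
494 × 1000 = 494000 Ω
Allowed range: 484120 Ω to 503880 Ω.
518000 ohms lies outside that range.

no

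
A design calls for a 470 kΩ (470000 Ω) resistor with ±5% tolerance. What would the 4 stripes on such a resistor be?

470000 Ω = 47 × 10^4.
4 → yellow
7 → violet
Multiplier 10^4 → yellow.
±5% tolerance → gold.

yellow, violet, yellow, gold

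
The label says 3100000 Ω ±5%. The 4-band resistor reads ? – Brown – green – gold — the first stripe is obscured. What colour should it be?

3100000 Ω = 31 × 10^5.
The first band gives digit 3 of the significand, and 3 is orange.

orange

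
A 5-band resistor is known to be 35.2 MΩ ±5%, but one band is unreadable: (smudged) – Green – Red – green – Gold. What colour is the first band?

orange

35200000 Ω = 352 × 10^5.
The first band gives digit 3 of the significand, and 3 is orange.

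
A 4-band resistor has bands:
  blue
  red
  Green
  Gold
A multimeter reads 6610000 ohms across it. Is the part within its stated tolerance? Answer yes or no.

Blue → 6 (first significant figure)
Red → 2 (second significant figure)
Green → ×10^5 multiplier
Gold → ±5% tolerance
62 × 100000 = 6200000 Ω
Allowed range: 5890000 Ω to 6510000 Ω.
6610000 ohms lies outside that range.

no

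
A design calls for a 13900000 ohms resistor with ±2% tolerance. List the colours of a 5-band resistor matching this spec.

13900000 Ω = 139 × 10^5.
1 → brown
3 → orange
9 → white
Multiplier 10^5 → green.
±2% tolerance → red.

brown, orange, white, green, red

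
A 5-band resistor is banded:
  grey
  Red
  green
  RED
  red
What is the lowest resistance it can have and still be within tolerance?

80850 Ω

Grey → 8 (first significant figure)
Red → 2 (second significant figure)
Green → 5 (third significant figure)
Red → ×10^2 multiplier
Red → ±2% tolerance
825 × 100 = 82500 Ω
Lowest = 82500 × (1 − 2/100) = 80850 Ω.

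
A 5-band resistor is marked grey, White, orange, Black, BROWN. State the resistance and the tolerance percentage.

893 Ω ±1%

Grey → 8 (first significant figure)
White → 9 (second significant figure)
Orange → 3 (third significant figure)
Black → ×1 multiplier
Brown → ±1% tolerance
893 × 1 = 893 Ω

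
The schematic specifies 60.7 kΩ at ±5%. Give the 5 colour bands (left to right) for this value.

blue, black, violet, red, gold

60700 Ω = 607 × 10^2.
6 → blue
0 → black
7 → violet
Multiplier 10^2 → red.
±5% tolerance → gold.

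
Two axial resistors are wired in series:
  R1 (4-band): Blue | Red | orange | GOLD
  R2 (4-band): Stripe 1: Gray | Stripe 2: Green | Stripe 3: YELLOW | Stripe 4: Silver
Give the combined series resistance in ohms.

912000 Ω

R1: blue, red → 62; orange ×10^3 → 62000 Ω.
R2: grey, green → 85; yellow ×10^4 → 850000 Ω.
Series: 62000 + 850000 = 912000 Ω.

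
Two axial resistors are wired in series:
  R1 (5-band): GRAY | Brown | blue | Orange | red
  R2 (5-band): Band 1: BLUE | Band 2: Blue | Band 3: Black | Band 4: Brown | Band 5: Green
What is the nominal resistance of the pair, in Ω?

822600 Ω

R1: grey, brown, blue → 816; orange ×10^3 → 816000 Ω.
R2: blue, blue, black → 660; brown ×10 → 6600 Ω.
Series: 816000 + 6600 = 822600 Ω.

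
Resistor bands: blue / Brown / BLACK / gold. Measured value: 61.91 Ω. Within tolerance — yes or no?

yes

Blue → 6 (first significant figure)
Brown → 1 (second significant figure)
Black → ×1 multiplier
Gold → ±5% tolerance
61 × 1 = 61 Ω
Allowed range: 57.95 Ω to 64.05 Ω.
61.91 Ω lies inside that range.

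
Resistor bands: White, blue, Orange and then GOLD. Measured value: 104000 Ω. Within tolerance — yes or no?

no

White → 9 (first significant figure)
Blue → 6 (second significant figure)
Orange → ×10^3 multiplier
Gold → ±5% tolerance
96 × 1000 = 96000 Ω
Allowed range: 91200 Ω to 100800 Ω.
104000 Ω lies outside that range.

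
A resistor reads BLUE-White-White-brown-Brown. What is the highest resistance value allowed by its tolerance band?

Blue → 6 (first significant figure)
White → 9 (second significant figure)
White → 9 (third significant figure)
Brown → ×10 multiplier
Brown → ±1% tolerance
699 × 10 = 6990 Ω
Highest = 6990 × (1 + 1/100) = 7059.9 Ω.

7059.9 Ω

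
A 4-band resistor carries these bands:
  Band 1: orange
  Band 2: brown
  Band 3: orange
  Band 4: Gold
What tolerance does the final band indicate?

±5%

The last band, gold, is the tolerance band.
Gold corresponds to ±5%.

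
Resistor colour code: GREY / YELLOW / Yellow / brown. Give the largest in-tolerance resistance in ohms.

Grey → 8 (first significant figure)
Yellow → 4 (second significant figure)
Yellow → ×10^4 multiplier
Brown → ±1% tolerance
84 × 10000 = 840000 Ω
Largest = 840000 × (1 + 1/100) = 848400 Ω.

848400 Ω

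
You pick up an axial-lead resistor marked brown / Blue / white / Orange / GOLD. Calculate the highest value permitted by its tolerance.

177450 Ω

Brown → 1 (first significant figure)
Blue → 6 (second significant figure)
White → 9 (third significant figure)
Orange → ×10^3 multiplier
Gold → ±5% tolerance
169 × 1000 = 169000 Ω
Highest = 169000 × (1 + 5/100) = 177450 Ω.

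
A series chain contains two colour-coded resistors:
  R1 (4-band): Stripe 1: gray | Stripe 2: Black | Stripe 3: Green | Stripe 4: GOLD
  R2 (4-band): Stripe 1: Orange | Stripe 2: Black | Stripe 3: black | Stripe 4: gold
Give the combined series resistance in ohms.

8000030 Ω

R1: grey, black → 80; green ×10^5 → 8000000 Ω.
R2: orange, black → 30; black ×1 → 30 Ω.
Series: 8000000 + 30 = 8000030 Ω.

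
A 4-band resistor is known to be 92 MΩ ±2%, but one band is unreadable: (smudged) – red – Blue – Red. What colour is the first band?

white

92000000 Ω = 92 × 10^6.
The first band gives digit 9 of the significand, and 9 is white.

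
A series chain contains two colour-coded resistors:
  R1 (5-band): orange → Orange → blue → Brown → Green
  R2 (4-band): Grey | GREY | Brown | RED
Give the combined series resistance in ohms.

R1: orange, orange, blue → 336; brown ×10 → 3360 Ω.
R2: grey, grey → 88; brown ×10 → 880 Ω.
Series: 3360 + 880 = 4240 Ω.

4240 Ω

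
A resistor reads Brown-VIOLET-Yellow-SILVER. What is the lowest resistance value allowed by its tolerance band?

153000 Ω

Brown → 1 (first significant figure)
Violet → 7 (second significant figure)
Yellow → ×10^4 multiplier
Silver → ±10% tolerance
17 × 10000 = 170000 Ω
Lowest = 170000 × (1 − 10/100) = 153000 Ω.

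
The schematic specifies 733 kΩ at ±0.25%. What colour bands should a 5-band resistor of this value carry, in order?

733000 Ω = 733 × 10^3.
7 → violet
3 → orange
3 → orange
Multiplier 10^3 → orange.
±0.25% tolerance → blue.

violet, orange, orange, orange, blue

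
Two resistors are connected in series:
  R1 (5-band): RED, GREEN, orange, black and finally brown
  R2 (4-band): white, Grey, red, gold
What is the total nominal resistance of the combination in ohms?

10053 Ω

R1: red, green, orange → 253; black ×1 → 253 Ω.
R2: white, grey → 98; red ×10^2 → 9800 Ω.
Series: 253 + 9800 = 10053 Ω.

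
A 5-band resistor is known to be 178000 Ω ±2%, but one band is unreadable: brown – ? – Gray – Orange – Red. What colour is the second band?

violet

178000 Ω = 178 × 10^3.
The second band gives digit 7 of the significand, and 7 is violet.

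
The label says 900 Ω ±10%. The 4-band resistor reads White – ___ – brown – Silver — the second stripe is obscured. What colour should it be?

black

900 Ω = 90 × 10^1.
The second band gives digit 0 of the significand, and 0 is black.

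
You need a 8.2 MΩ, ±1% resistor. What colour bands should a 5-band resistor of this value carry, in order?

8200000 Ω = 820 × 10^4.
8 → grey
2 → red
0 → black
Multiplier 10^4 → yellow.
±1% tolerance → brown.

grey, red, black, yellow, brown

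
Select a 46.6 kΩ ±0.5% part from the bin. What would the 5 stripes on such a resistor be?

46600 Ω = 466 × 10^2.
4 → yellow
6 → blue
6 → blue
Multiplier 10^2 → red.
±0.5% tolerance → green.

yellow, blue, blue, red, green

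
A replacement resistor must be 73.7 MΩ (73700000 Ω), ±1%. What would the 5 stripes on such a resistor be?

violet, orange, violet, green, brown

73700000 Ω = 737 × 10^5.
7 → violet
3 → orange
7 → violet
Multiplier 10^5 → green.
±1% tolerance → brown.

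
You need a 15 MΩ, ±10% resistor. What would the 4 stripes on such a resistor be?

brown, green, blue, silver

15000000 Ω = 15 × 10^6.
1 → brown
5 → green
Multiplier 10^6 → blue.
±10% tolerance → silver.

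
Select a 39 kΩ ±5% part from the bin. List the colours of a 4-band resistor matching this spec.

orange, white, orange, gold

39000 Ω = 39 × 10^3.
3 → orange
9 → white
Multiplier 10^3 → orange.
±5% tolerance → gold.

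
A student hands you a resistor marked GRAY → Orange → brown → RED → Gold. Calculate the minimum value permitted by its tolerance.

Grey → 8 (first significant figure)
Orange → 3 (second significant figure)
Brown → 1 (third significant figure)
Red → ×10^2 multiplier
Gold → ±5% tolerance
831 × 100 = 83100 Ω
Minimum = 83100 × (1 − 5/100) = 78945 Ω.

78945 Ω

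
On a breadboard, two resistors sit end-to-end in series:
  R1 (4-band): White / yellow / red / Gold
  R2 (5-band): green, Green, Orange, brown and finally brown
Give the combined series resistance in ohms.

14930 Ω

R1: white, yellow → 94; red ×10^2 → 9400 Ω.
R2: green, green, orange → 553; brown ×10 → 5530 Ω.
Series: 9400 + 5530 = 14930 Ω.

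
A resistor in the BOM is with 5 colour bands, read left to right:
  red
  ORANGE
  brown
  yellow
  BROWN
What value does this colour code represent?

2310000 Ω

Red → 2 (first significant figure)
Orange → 3 (second significant figure)
Brown → 1 (third significant figure)
Yellow → ×10^4 multiplier
231 × 10000 = 2310000 Ω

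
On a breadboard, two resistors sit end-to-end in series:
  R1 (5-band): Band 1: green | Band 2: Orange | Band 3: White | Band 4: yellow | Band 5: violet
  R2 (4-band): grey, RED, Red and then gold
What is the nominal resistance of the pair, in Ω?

R1: green, orange, white → 539; yellow ×10^4 → 5390000 Ω.
R2: grey, red → 82; red ×10^2 → 8200 Ω.
Series: 5390000 + 8200 = 5398200 Ω.

5398200 Ω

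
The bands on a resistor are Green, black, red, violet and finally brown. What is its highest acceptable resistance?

5070200000 Ω

Green → 5 (first significant figure)
Black → 0 (second significant figure)
Red → 2 (third significant figure)
Violet → ×10^7 multiplier
Brown → ±1% tolerance
502 × 10000000 = 5020000000 Ω
Highest = 5020000000 × (1 + 1/100) = 5070200000 Ω.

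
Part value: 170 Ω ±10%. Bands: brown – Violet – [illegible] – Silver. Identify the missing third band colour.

brown

170 Ω = 17 × 10^1.
The third band is the multiplier, 10^1, which is brown.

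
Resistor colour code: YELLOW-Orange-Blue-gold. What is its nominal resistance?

43000000 Ω

Yellow → 4 (first significant figure)
Orange → 3 (second significant figure)
Blue → ×10^6 multiplier
43 × 1000000 = 43000000 Ω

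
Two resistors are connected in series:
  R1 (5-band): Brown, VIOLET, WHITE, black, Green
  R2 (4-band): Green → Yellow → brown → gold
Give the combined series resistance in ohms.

R1: brown, violet, white → 179; black ×1 → 179 Ω.
R2: green, yellow → 54; brown ×10 → 540 Ω.
Series: 179 + 540 = 719 Ω.

719 Ω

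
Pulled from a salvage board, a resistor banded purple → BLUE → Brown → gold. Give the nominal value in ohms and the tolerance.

Violet → 7 (first significant figure)
Blue → 6 (second significant figure)
Brown → ×10 multiplier
Gold → ±5% tolerance
76 × 10 = 760 Ω

760 Ω ±5%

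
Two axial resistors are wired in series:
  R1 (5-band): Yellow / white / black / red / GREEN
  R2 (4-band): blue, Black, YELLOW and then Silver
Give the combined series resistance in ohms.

R1: yellow, white, black → 490; red ×10^2 → 49000 Ω.
R2: blue, black → 60; yellow ×10^4 → 600000 Ω.
Series: 49000 + 600000 = 649000 Ω.

649000 Ω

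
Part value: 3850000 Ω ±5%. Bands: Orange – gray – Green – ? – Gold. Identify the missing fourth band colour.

3850000 Ω = 385 × 10^4.
The fourth band is the multiplier, 10^4, which is yellow.

yellow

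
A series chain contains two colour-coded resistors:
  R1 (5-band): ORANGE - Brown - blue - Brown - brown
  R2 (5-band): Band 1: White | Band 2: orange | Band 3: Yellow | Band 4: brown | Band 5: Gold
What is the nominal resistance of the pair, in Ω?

R1: orange, brown, blue → 316; brown ×10 → 3160 Ω.
R2: white, orange, yellow → 934; brown ×10 → 9340 Ω.
Series: 3160 + 9340 = 12500 Ω.

12500 Ω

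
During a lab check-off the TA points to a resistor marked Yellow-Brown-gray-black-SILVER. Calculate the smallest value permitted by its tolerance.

376.2 Ω

Yellow → 4 (first significant figure)
Brown → 1 (second significant figure)
Grey → 8 (third significant figure)
Black → ×1 multiplier
Silver → ±10% tolerance
418 × 1 = 418 Ω
Smallest = 418 × (1 − 10/100) = 376.2 Ω.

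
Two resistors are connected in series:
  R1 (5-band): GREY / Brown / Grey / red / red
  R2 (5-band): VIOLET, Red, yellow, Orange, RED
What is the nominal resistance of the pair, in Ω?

805800 Ω

R1: grey, brown, grey → 818; red ×10^2 → 81800 Ω.
R2: violet, red, yellow → 724; orange ×10^3 → 724000 Ω.
Series: 81800 + 724000 = 805800 Ω.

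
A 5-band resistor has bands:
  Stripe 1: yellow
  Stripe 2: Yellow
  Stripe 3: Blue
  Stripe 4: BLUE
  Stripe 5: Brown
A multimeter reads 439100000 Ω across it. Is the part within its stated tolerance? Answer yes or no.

Yellow → 4 (first significant figure)
Yellow → 4 (second significant figure)
Blue → 6 (third significant figure)
Blue → ×10^6 multiplier
Brown → ±1% tolerance
446 × 1000000 = 446000000 Ω
Allowed range: 441540000 Ω to 450460000 Ω.
439100000 Ω lies outside that range.

no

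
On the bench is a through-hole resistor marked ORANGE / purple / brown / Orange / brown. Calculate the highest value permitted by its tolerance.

374710 Ω

Orange → 3 (first significant figure)
Violet → 7 (second significant figure)
Brown → 1 (third significant figure)
Orange → ×10^3 multiplier
Brown → ±1% tolerance
371 × 1000 = 371000 Ω
Highest = 371000 × (1 + 1/100) = 374710 Ω.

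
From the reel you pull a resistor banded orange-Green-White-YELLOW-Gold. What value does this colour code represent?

3590000 Ω

Orange → 3 (first significant figure)
Green → 5 (second significant figure)
White → 9 (third significant figure)
Yellow → ×10^4 multiplier
359 × 10000 = 3590000 Ω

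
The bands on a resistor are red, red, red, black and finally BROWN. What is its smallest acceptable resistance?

Red → 2 (first significant figure)
Red → 2 (second significant figure)
Red → 2 (third significant figure)
Black → ×1 multiplier
Brown → ±1% tolerance
222 × 1 = 222 Ω
Smallest = 222 × (1 − 1/100) = 219.78 Ω.

219.78 Ω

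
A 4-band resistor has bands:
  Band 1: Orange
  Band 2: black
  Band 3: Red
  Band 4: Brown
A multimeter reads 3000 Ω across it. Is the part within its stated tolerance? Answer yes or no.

Orange → 3 (first significant figure)
Black → 0 (second significant figure)
Red → ×10^2 multiplier
Brown → ±1% tolerance
30 × 100 = 3000 Ω
Allowed range: 2970 Ω to 3030 Ω.
3000 Ω lies inside that range.

yes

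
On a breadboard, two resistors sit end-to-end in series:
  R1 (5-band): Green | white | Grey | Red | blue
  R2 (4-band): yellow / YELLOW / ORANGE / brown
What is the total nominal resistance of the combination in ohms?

R1: green, white, grey → 598; red ×10^2 → 59800 Ω.
R2: yellow, yellow → 44; orange ×10^3 → 44000 Ω.
Series: 59800 + 44000 = 103800 Ω.

103800 Ω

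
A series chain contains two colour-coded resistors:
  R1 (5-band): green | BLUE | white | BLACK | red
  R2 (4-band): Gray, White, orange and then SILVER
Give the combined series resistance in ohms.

R1: green, blue, white → 569; black ×1 → 569 Ω.
R2: grey, white → 89; orange ×10^3 → 89000 Ω.
Series: 569 + 89000 = 89569 Ω.

89569 Ω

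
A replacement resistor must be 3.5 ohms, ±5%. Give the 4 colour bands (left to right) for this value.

3.5 Ω = 35 × 10^-1.
3 → orange
5 → green
Multiplier 10^-1 → gold.
±5% tolerance → gold.

orange, green, gold, gold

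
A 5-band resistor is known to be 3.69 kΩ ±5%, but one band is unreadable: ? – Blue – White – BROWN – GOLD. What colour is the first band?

orange

3690 Ω = 369 × 10^1.
The first band gives digit 3 of the significand, and 3 is orange.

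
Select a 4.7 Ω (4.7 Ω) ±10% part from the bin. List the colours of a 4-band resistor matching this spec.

yellow, violet, gold, silver

4.7 Ω = 47 × 10^-1.
4 → yellow
7 → violet
Multiplier 10^-1 → gold.
±10% tolerance → silver.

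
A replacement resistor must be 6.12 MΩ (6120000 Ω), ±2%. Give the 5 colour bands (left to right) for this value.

6120000 Ω = 612 × 10^4.
6 → blue
1 → brown
2 → red
Multiplier 10^4 → yellow.
±2% tolerance → red.

blue, brown, red, yellow, red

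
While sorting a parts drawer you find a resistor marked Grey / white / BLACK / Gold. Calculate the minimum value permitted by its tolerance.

84.55 Ω

Grey → 8 (first significant figure)
White → 9 (second significant figure)
Black → ×1 multiplier
Gold → ±5% tolerance
89 × 1 = 89 Ω
Minimum = 89 × (1 − 5/100) = 84.55 Ω.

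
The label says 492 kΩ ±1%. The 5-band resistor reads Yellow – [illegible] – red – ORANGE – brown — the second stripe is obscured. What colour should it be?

492000 Ω = 492 × 10^3.
The second band gives digit 9 of the significand, and 9 is white.

white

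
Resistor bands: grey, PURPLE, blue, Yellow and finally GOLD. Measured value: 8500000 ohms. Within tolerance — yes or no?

yes

Grey → 8 (first significant figure)
Violet → 7 (second significant figure)
Blue → 6 (third significant figure)
Yellow → ×10^4 multiplier
Gold → ±5% tolerance
876 × 10000 = 8760000 Ω
Allowed range: 8322000 Ω to 9198000 Ω.
8500000 ohms lies inside that range.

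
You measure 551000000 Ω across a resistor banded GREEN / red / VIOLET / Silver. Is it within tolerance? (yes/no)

Green → 5 (first significant figure)
Red → 2 (second significant figure)
Violet → ×10^7 multiplier
Silver → ±10% tolerance
52 × 10000000 = 520000000 Ω
Allowed range: 468000000 Ω to 572000000 Ω.
551000000 Ω lies inside that range.

yes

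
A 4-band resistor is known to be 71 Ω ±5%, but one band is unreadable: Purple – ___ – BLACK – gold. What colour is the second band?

brown

71 Ω = 71 × 10^0.
The second band gives digit 1 of the significand, and 1 is brown.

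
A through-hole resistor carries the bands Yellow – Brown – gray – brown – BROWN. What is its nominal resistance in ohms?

4180 Ω

Yellow → 4 (first significant figure)
Brown → 1 (second significant figure)
Grey → 8 (third significant figure)
Brown → ×10 multiplier
418 × 10 = 4180 Ω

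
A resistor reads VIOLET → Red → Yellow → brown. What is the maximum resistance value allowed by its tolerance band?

Violet → 7 (first significant figure)
Red → 2 (second significant figure)
Yellow → ×10^4 multiplier
Brown → ±1% tolerance
72 × 10000 = 720000 Ω
Maximum = 720000 × (1 + 1/100) = 727200 Ω.

727200 Ω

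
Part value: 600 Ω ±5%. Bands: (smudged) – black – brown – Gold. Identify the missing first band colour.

600 Ω = 60 × 10^1.
The first band gives digit 6 of the significand, and 6 is blue.

blue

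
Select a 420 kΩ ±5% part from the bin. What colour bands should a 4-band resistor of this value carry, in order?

420000 Ω = 42 × 10^4.
4 → yellow
2 → red
Multiplier 10^4 → yellow.
±5% tolerance → gold.

yellow, red, yellow, gold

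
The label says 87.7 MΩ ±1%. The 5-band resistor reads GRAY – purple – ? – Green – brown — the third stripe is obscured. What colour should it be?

violet

87700000 Ω = 877 × 10^5.
The third band gives digit 7 of the significand, and 7 is violet.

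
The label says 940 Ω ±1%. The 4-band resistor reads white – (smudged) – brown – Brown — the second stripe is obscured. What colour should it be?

940 Ω = 94 × 10^1.
The second band gives digit 4 of the significand, and 4 is yellow.

yellow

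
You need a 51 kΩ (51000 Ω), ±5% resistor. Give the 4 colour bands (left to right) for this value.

51000 Ω = 51 × 10^3.
5 → green
1 → brown
Multiplier 10^3 → orange.
±5% tolerance → gold.

green, brown, orange, gold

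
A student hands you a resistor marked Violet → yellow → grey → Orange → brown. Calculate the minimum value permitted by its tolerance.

740520 Ω

Violet → 7 (first significant figure)
Yellow → 4 (second significant figure)
Grey → 8 (third significant figure)
Orange → ×10^3 multiplier
Brown → ±1% tolerance
748 × 1000 = 748000 Ω
Minimum = 748000 × (1 − 1/100) = 740520 Ω.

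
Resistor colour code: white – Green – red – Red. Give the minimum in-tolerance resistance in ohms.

White → 9 (first significant figure)
Green → 5 (second significant figure)
Red → ×10^2 multiplier
Red → ±2% tolerance
95 × 100 = 9500 Ω
Minimum = 9500 × (1 − 2/100) = 9310 Ω.

9310 Ω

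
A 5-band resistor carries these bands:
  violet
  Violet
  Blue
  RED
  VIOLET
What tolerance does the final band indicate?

±0.1%

The last band, violet, is the tolerance band.
Violet corresponds to ±0.1%.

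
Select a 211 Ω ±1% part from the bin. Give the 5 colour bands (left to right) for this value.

red, brown, brown, black, brown

211 Ω = 211 × 10^0.
2 → red
1 → brown
1 → brown
Multiplier 10^0 → black.
±1% tolerance → brown.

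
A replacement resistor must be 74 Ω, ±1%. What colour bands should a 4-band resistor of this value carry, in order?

74 Ω = 74 × 10^0.
7 → violet
4 → yellow
Multiplier 10^0 → black.
±1% tolerance → brown.

violet, yellow, black, brown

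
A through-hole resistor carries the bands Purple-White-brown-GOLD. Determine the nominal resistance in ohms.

790 Ω

Violet → 7 (first significant figure)
White → 9 (second significant figure)
Brown → ×10 multiplier
79 × 10 = 790 Ω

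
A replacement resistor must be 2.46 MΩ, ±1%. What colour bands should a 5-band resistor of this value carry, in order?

red, yellow, blue, yellow, brown

2460000 Ω = 246 × 10^4.
2 → red
4 → yellow
6 → blue
Multiplier 10^4 → yellow.
±1% tolerance → brown.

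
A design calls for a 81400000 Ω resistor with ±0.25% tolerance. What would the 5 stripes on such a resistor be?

81400000 Ω = 814 × 10^5.
8 → grey
1 → brown
4 → yellow
Multiplier 10^5 → green.
±0.25% tolerance → blue.

grey, brown, yellow, green, blue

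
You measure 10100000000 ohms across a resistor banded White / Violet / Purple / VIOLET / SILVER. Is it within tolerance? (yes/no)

yes

White → 9 (first significant figure)
Violet → 7 (second significant figure)
Violet → 7 (third significant figure)
Violet → ×10^7 multiplier
Silver → ±10% tolerance
977 × 10000000 = 9770000000 Ω
Allowed range: 8793000000 Ω to 10747000000 Ω.
10100000000 ohms lies inside that range.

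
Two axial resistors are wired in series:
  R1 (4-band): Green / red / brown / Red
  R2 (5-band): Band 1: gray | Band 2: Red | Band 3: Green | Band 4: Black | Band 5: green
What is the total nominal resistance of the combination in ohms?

R1: green, red → 52; brown ×10 → 520 Ω.
R2: grey, red, green → 825; black ×1 → 825 Ω.
Series: 520 + 825 = 1345 Ω.

1345 Ω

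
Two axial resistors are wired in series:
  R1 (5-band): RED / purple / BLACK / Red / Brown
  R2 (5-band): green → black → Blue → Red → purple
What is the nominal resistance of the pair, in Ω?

77600 Ω

R1: red, violet, black → 270; red ×10^2 → 27000 Ω.
R2: green, black, blue → 506; red ×10^2 → 50600 Ω.
Series: 27000 + 50600 = 77600 Ω.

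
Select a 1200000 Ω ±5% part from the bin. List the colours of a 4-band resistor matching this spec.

brown, red, green, gold

1200000 Ω = 12 × 10^5.
1 → brown
2 → red
Multiplier 10^5 → green.
±5% tolerance → gold.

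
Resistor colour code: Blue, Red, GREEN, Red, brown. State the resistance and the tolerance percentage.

62500 Ω ±1%

Blue → 6 (first significant figure)
Red → 2 (second significant figure)
Green → 5 (third significant figure)
Red → ×10^2 multiplier
Brown → ±1% tolerance
625 × 100 = 62500 Ω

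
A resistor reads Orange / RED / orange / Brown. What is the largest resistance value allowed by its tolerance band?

Orange → 3 (first significant figure)
Red → 2 (second significant figure)
Orange → ×10^3 multiplier
Brown → ±1% tolerance
32 × 1000 = 32000 Ω
Largest = 32000 × (1 + 1/100) = 32320 Ω.

32320 Ω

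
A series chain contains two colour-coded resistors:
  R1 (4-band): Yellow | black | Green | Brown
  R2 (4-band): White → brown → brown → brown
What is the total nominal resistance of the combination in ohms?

R1: yellow, black → 40; green ×10^5 → 4000000 Ω.
R2: white, brown → 91; brown ×10 → 910 Ω.
Series: 4000000 + 910 = 4000910 Ω.

4000910 Ω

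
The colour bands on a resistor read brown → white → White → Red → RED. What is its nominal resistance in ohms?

19900 Ω

Brown → 1 (first significant figure)
White → 9 (second significant figure)
White → 9 (third significant figure)
Red → ×10^2 multiplier
199 × 100 = 19900 Ω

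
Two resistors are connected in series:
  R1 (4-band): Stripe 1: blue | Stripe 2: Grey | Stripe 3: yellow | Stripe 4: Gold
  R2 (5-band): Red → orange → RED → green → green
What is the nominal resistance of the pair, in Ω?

23880000 Ω

R1: blue, grey → 68; yellow ×10^4 → 680000 Ω.
R2: red, orange, red → 232; green ×10^5 → 23200000 Ω.
Series: 680000 + 23200000 = 23880000 Ω.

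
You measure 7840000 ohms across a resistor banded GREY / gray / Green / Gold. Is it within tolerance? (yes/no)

Grey → 8 (first significant figure)
Grey → 8 (second significant figure)
Green → ×10^5 multiplier
Gold → ±5% tolerance
88 × 100000 = 8800000 Ω
Allowed range: 8360000 Ω to 9240000 Ω.
7840000 ohms lies outside that range.

no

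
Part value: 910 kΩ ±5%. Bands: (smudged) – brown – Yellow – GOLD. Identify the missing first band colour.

910000 Ω = 91 × 10^4.
The first band gives digit 9 of the significand, and 9 is white.

white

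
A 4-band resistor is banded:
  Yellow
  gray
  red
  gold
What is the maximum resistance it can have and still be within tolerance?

Yellow → 4 (first significant figure)
Grey → 8 (second significant figure)
Red → ×10^2 multiplier
Gold → ±5% tolerance
48 × 100 = 4800 Ω
Maximum = 4800 × (1 + 5/100) = 5040 Ω.

5040 Ω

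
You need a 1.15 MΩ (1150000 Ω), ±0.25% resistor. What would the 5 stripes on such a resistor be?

1150000 Ω = 115 × 10^4.
1 → brown
1 → brown
5 → green
Multiplier 10^4 → yellow.
±0.25% tolerance → blue.

brown, brown, green, yellow, blue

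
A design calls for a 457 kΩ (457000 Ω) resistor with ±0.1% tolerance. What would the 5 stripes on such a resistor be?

yellow, green, violet, orange, violet

457000 Ω = 457 × 10^3.
4 → yellow
5 → green
7 → violet
Multiplier 10^3 → orange.
±0.1% tolerance → violet.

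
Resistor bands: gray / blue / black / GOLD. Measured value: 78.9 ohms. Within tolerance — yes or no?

no

Grey → 8 (first significant figure)
Blue → 6 (second significant figure)
Black → ×1 multiplier
Gold → ±5% tolerance
86 × 1 = 86 Ω
Allowed range: 81.7 Ω to 90.3 Ω.
78.9 ohms lies outside that range.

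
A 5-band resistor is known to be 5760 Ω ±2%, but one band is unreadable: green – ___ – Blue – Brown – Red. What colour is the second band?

violet

5760 Ω = 576 × 10^1.
The second band gives digit 7 of the significand, and 7 is violet.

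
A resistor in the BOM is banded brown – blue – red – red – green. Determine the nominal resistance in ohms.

16200 Ω

Brown → 1 (first significant figure)
Blue → 6 (second significant figure)
Red → 2 (third significant figure)
Red → ×10^2 multiplier
162 × 100 = 16200 Ω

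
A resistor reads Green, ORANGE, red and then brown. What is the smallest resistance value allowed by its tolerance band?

5247 Ω

Green → 5 (first significant figure)
Orange → 3 (second significant figure)
Red → ×10^2 multiplier
Brown → ±1% tolerance
53 × 100 = 5300 Ω
Smallest = 5300 × (1 − 1/100) = 5247 Ω.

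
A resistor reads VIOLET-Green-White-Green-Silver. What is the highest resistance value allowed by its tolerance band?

83490000 Ω

Violet → 7 (first significant figure)
Green → 5 (second significant figure)
White → 9 (third significant figure)
Green → ×10^5 multiplier
Silver → ±10% tolerance
759 × 100000 = 75900000 Ω
Highest = 75900000 × (1 + 10/100) = 83490000 Ω.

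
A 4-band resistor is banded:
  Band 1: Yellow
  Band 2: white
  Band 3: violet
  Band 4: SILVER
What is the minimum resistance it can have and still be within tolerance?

Yellow → 4 (first significant figure)
White → 9 (second significant figure)
Violet → ×10^7 multiplier
Silver → ±10% tolerance
49 × 10000000 = 490000000 Ω
Minimum = 490000000 × (1 − 10/100) = 441000000 Ω.

441000000 Ω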